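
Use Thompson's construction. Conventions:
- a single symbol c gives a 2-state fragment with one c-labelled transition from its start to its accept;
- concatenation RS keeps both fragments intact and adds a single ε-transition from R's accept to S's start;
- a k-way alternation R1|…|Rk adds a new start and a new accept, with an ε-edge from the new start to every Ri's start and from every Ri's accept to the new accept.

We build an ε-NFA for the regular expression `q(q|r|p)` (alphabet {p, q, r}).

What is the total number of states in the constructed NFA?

10

Recursing over subexpressions:
Each of the 4 symbol leaves contributes a 2-state fragment.
  q|r|p — 8 states
  q(q|r|p) — 10 states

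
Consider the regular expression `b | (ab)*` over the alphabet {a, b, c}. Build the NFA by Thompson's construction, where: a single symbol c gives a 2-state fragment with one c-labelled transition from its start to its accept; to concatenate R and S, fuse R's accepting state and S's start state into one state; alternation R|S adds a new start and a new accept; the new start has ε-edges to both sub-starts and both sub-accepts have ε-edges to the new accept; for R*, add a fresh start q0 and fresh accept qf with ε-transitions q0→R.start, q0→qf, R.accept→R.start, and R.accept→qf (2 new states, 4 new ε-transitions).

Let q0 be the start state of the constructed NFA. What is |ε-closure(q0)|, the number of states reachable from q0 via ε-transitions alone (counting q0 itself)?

Compute the ε-closure size of each fragment's start state recursively; a symbol fragment's start has no outgoing ε-edge, so its closure is just itself (size 1).
  ab — C equals the left operand's closure size = 1 (its accept is not ε-reachable, so the closure stops there)
  (ab)* — new start has ε-edges to the inner start and to the new accept, so C = 2 + 1 = 3
  b | (ab)* — new start ε-reaches every alternative's start; at least one alternative accepts ε, so the union's new accept is reached too: C = 1 + 1 + 3 + 1 = 6

6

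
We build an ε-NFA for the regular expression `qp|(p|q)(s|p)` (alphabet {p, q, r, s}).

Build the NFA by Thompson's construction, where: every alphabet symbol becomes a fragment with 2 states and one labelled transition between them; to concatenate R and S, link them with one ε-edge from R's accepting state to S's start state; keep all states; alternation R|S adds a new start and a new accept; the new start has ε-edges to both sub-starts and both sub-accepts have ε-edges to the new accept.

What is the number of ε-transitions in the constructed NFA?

14

Recursing over subexpressions:
Each of the 6 symbol leaves contributes 0 ε-transitions.
  qp = 1 ε-transition
  p|q = 4 ε-transitions
  s|p = 4 ε-transitions
  (p|q)(s|p) = 9 ε-transitions
  qp|(p|q)(s|p) = 14 ε-transitions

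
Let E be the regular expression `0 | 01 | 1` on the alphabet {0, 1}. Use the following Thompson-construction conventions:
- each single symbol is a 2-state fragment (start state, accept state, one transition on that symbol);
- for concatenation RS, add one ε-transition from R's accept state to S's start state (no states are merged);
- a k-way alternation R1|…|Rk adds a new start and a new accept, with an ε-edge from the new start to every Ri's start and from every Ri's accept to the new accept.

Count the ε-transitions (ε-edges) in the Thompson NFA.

7

Per subexpression:
Each of the 4 symbol leaves contributes 0 ε-transitions.
  01 — 1 ε-transition
  0 | 01 | 1 — 7 ε-transitions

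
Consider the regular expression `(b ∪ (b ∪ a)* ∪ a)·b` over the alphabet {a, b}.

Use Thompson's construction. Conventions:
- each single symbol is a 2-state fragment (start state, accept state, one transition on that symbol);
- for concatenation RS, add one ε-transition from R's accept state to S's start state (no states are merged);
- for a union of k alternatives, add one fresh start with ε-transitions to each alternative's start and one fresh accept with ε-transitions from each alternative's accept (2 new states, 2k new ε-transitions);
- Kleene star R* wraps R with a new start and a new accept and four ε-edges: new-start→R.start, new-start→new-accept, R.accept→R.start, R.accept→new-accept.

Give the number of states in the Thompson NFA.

Per subexpression:
Each of the 5 symbol leaves contributes a 2-state fragment.
  b ∪ a → 6 states
  (b ∪ a)* → 8 states
  b ∪ (b ∪ a)* ∪ a → 14 states
  (b ∪ (b ∪ a)* ∪ a)·b → 16 states

16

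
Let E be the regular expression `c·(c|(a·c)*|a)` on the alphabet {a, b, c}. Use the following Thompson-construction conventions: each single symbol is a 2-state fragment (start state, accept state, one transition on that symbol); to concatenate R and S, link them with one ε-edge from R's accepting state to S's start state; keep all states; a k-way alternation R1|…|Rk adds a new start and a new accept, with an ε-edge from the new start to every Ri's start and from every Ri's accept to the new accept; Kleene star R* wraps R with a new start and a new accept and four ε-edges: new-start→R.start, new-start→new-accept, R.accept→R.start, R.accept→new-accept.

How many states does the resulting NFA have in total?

Building bottom-up:
Each of the 5 symbol leaves contributes a 2-state fragment.
  a·c → 4 states
  (a·c)* → 6 states
  c|(a·c)*|a → 12 states
  c·(c|(a·c)*|a) → 14 states

14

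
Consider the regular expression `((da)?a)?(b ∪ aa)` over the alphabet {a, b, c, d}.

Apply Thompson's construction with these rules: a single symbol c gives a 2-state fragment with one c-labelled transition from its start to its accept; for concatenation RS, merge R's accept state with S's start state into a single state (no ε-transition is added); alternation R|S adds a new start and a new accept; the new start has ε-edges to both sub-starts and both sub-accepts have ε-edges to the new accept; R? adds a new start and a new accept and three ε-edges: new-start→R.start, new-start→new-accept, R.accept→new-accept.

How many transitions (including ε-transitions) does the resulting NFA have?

16

Building bottom-up:
Each of the 6 symbol leaves contributes 1 transition (1 symbol, 0 ε).
  da — 2 transitions (2 symbol, 0 ε)
  (da)? — 5 transitions (2 symbol, 3 ε)
  (da)?a — 6 transitions (3 symbol, 3 ε)
  ((da)?a)? — 9 transitions (3 symbol, 6 ε)
  aa — 2 transitions (2 symbol, 0 ε)
  b ∪ aa — 7 transitions (3 symbol, 4 ε)
  ((da)?a)?(b ∪ aa) — 16 transitions (6 symbol, 10 ε)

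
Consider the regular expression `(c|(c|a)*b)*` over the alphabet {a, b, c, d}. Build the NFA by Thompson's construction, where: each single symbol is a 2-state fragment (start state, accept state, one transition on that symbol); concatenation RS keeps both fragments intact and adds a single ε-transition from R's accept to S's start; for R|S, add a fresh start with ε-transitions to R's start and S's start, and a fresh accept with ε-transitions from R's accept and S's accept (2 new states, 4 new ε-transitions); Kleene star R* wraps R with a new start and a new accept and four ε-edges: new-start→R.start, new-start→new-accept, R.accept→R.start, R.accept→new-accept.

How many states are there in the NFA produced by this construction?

16

Bottom-up over the parse tree:
Each of the 4 symbol leaves contributes a 2-state fragment.
  c|a — 6 states
  (c|a)* — 8 states
  (c|a)*b — 10 states
  c|(c|a)*b — 14 states
  (c|(c|a)*b)* — 16 states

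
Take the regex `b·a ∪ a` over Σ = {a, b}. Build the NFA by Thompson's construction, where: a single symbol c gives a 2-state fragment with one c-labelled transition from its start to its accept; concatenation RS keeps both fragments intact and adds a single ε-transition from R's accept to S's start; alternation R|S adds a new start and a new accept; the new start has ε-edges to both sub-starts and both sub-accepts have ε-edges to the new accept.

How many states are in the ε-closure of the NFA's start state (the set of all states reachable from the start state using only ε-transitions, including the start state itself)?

3

Compute the ε-closure size of each fragment's start state recursively; a symbol fragment's start has no outgoing ε-edge, so its closure is just itself (size 1).
  b·a — C equals the left operand's closure size = 1 (its accept is not ε-reachable, so the closure stops there)
  b·a ∪ a — C = 1 + 1 + 1 = 3 (the new accept is not ε-reachable since no branch accepts ε)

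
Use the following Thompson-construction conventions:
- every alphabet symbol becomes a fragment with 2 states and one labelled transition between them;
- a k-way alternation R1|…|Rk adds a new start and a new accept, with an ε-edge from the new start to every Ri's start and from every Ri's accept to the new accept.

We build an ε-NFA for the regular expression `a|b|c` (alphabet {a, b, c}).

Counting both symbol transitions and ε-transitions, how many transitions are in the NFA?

Building bottom-up:
Each of the 3 symbol leaves contributes 1 transition (1 symbol, 0 ε).
  a|b|c — 9 transitions (3 symbol, 6 ε)

9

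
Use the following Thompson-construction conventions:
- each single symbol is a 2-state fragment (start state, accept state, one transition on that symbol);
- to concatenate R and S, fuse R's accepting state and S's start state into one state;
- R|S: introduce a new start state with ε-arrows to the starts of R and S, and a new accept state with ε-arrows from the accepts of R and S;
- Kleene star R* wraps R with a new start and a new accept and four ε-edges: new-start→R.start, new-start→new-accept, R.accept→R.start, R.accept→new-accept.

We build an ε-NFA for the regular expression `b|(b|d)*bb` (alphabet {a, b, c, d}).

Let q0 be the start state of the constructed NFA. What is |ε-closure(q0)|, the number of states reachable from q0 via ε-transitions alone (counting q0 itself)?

7

Let C(F) = |ε-closure(F.start)| within fragment F, and note whether F accepts ε. Symbol fragments have C = 1 and do not accept ε. Then:
  b|d → new start ε-reaches every alternative's start; none of them accept ε, so the new accept is not reached: |closure| = 1 + 1 + 1 = 3
  (b|d)* → new start has ε-edges to the inner start and to the new accept, so |closure| = 2 + 3 = 5
  (b|d)*bb → the left operand accepts ε, so the closure extends into the next operand (the shared merged state is already counted); |closure| = 5 + (1−1) = 5
  b|(b|d)*bb → |closure| = 1 + 1 + 5 = 7 (the new accept is not ε-reachable since no branch accepts ε)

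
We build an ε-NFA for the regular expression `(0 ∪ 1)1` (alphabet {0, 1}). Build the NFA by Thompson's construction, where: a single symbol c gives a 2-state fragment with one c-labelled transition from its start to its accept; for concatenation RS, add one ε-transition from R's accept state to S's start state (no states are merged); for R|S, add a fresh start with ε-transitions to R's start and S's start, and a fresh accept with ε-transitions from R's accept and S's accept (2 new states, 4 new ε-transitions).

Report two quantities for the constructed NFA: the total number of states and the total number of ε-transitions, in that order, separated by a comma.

8, 5

Recursing over subexpressions:
Each of the 3 symbol leaves contributes 2 states and 0 ε-transitions.
  0 ∪ 1 — 6 states, 4 ε-transitions
  (0 ∪ 1)1 — 8 states, 5 ε-transitions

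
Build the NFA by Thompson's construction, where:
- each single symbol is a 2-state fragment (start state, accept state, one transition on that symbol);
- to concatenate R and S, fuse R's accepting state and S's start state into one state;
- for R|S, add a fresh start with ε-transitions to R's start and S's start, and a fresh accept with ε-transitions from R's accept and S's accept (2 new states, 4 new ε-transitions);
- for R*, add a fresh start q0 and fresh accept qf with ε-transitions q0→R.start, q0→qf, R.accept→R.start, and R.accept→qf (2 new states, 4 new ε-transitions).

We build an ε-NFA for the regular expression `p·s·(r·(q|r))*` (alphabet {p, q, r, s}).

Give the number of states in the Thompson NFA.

By structural recursion:
Each of the 5 symbol leaves contributes a 2-state fragment.
  q|r : 6 states
  r·(q|r) : 7 states
  (r·(q|r))* : 9 states
  p·s·(r·(q|r))* : 11 states

11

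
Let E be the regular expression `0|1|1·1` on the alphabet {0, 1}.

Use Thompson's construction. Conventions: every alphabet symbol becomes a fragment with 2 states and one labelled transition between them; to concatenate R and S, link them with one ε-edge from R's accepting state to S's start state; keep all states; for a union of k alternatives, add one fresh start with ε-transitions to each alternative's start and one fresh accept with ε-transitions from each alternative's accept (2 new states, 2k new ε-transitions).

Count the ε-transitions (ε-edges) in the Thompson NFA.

Building bottom-up:
Each of the 4 symbol leaves contributes 0 ε-transitions.
  1·1 : 1 ε-transition
  0|1|1·1 : 7 ε-transitions

7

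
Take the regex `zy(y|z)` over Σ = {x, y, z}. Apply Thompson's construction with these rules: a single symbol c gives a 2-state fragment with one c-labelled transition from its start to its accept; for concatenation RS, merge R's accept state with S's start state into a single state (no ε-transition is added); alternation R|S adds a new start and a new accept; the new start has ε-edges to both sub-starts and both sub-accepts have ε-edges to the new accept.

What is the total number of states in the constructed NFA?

8

By structural recursion:
Each of the 4 symbol leaves contributes a 2-state fragment.
  y|z — 6 states
  zy(y|z) — 8 states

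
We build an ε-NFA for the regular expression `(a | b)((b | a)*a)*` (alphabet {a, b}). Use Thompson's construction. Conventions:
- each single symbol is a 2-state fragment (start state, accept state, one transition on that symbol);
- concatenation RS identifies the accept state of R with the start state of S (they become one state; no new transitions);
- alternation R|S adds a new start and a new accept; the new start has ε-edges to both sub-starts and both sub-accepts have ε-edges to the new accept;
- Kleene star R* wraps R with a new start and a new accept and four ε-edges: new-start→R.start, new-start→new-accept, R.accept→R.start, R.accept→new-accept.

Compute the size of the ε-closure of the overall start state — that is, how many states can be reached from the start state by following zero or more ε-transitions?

Work bottom-up. For each fragment F, track |ε-closure(F.start)| and whether F's accept lies in that closure (i.e. whether F accepts ε). A single-symbol fragment has closure size 1 and does not accept ε.
  a | b → |closure| = 1 + 1 + 1 = 3 (the new accept is not ε-reachable since no branch accepts ε)
  b | a → |closure| = 1 + 1 + 1 = 3 (the new accept is not ε-reachable since no branch accepts ε)
  (b | a)* → |closure| = 1 (new start) + 3 (body) + 1 (new accept) = 5
  (b | a)*a → the left operand accepts ε, so the closure extends into the next operand (the shared merged state is already counted); |closure| = 5 + (1−1) = 5
  ((b | a)*a)* → |closure| = 1 (new start) + 5 (body) + 1 (new accept) = 7
  (a | b)((b | a)*a)* → |closure| equals the left operand's closure size = 3 (its accept is not ε-reachable, so the closure stops there)

3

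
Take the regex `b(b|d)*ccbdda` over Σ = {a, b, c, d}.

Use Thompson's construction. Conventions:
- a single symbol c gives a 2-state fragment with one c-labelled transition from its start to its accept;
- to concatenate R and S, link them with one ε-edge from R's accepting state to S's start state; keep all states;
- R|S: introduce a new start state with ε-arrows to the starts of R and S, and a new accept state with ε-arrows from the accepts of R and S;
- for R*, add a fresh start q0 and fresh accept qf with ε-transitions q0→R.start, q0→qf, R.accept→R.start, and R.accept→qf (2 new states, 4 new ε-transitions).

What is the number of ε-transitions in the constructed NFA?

15

Bottom-up over the parse tree:
Each of the 9 symbol leaves contributes 0 ε-transitions.
  b|d — 4 ε-transitions
  (b|d)* — 8 ε-transitions
  b(b|d)*ccbdda — 15 ε-transitions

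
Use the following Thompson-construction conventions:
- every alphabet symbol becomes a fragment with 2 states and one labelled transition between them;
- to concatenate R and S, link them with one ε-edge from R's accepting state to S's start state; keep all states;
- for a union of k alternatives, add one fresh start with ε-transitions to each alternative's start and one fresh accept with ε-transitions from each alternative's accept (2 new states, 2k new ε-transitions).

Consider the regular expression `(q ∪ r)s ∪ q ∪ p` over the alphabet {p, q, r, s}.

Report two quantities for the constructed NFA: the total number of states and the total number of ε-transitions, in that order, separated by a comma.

By structural recursion:
Each of the 5 symbol leaves contributes 2 states and 0 ε-transitions.
  q ∪ r — 6 states, 4 ε-transitions
  (q ∪ r)s — 8 states, 5 ε-transitions
  (q ∪ r)s ∪ q ∪ p — 14 states, 11 ε-transitions

14, 11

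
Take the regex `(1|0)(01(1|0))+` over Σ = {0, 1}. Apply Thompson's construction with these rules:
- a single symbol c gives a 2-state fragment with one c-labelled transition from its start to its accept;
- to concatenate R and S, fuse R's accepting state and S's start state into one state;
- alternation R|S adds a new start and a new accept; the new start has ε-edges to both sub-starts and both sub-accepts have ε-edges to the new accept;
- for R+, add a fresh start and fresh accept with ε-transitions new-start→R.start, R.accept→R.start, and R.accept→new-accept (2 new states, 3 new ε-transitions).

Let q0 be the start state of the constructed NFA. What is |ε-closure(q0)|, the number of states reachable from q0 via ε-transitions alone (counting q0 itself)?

3

Let C(F) = |ε-closure(F.start)| within fragment F, and note whether F accepts ε. Symbol fragments have C = 1 and do not accept ε. Then:
  1|0 : |closure| = 1 + 1 + 1 = 3 (the new accept is not ε-reachable since no branch accepts ε)
  1|0 : |closure| = 1 + 1 + 1 = 3 (the new accept is not ε-reachable since no branch accepts ε)
  01(1|0) : same as the first factor's closure: |closure| = 1
  (01(1|0))+ : |closure| = 1 + 1 = 2 (the body doesn't accept ε, so the new accept is not reached)
  (1|0)(01(1|0))+ : |closure| equals the left operand's closure size = 3 (its accept is not ε-reachable, so the closure stops there)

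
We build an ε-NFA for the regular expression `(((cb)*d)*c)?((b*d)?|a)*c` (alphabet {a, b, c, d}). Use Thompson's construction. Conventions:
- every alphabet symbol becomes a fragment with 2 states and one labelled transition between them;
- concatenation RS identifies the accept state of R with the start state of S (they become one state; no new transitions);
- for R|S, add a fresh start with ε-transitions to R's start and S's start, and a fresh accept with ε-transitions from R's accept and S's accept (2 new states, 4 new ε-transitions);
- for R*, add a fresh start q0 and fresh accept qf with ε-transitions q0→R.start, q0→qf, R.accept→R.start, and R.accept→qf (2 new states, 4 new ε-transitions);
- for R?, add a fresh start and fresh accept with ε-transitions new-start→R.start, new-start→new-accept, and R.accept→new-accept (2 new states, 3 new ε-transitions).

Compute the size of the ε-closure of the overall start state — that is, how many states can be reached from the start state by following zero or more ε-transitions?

16

Compute the ε-closure size of each fragment's start state recursively; a symbol fragment's start has no outgoing ε-edge, so its closure is just itself (size 1).
  cb : same as the first factor's closure: C = 1
  (cb)* : C = 1 (new start) + 1 (body) + 1 (new accept) = 3
  (cb)*d : the left operand accepts ε, so the closure extends into the next operand (the shared merged state is already counted); C = 3 + (1−1) = 3
  ((cb)*d)* : new start has ε-edges to the inner start and to the new accept, so C = 2 + 3 = 5
  ((cb)*d)*c : C = 5 + (1−1) = 5 (closure spills across the concat boundary because the left factor accepts ε)
  (((cb)*d)*c)? : new start has ε-edges to the inner start and to the new accept, so C = 2 + 5 = 7
  b* : new start has ε-edges to the inner start and to the new accept, so C = 2 + 1 = 3
  b*d : C = 3 + (1−1) = 3 (closure spills across the concat boundary because the left factor accepts ε)
  (b*d)? : C = 1 (new start) + 3 (body) + 1 (new accept, via ε) = 5
  (b*d)?|a : new start ε-reaches every alternative's start; at least one alternative accepts ε, so the union's new accept is reached too: C = 1 + 5 + 1 + 1 = 8
  ((b*d)?|a)* : new start has ε-edges to the inner start and to the new accept, so C = 2 + 8 = 10
  (((cb)*d)*c)?((b*d)?|a)*c : the left operand accepts ε, so the closure extends into the next operand (the shared merged state is already counted); C = 7 + (10−1) + (1−1) = 16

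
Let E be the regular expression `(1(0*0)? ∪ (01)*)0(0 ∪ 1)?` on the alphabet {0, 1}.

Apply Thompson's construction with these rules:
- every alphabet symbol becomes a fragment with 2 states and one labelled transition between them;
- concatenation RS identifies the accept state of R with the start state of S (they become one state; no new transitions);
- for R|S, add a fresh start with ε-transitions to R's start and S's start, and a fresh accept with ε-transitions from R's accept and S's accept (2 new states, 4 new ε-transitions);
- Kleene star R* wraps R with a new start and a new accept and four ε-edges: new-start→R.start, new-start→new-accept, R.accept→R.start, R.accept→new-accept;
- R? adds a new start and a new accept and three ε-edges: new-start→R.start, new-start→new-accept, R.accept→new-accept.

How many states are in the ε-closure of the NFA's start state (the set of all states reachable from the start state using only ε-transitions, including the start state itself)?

Compute the ε-closure size of each fragment's start state recursively; a symbol fragment's start has no outgoing ε-edge, so its closure is just itself (size 1).
  0* : |ε-closure| = 1 (new start) + 1 (body) + 1 (new accept) = 3
  0*0 : the left operand accepts ε, so the closure extends into the next operand (the shared merged state is already counted); |ε-closure| = 3 + (1−1) = 3
  (0*0)? : |ε-closure| = 1 (new start) + 3 (body) + 1 (new accept, via ε) = 5
  1(0*0)? : same as the first factor's closure: |ε-closure| = 1
  01 : same as the first factor's closure: |ε-closure| = 1
  (01)* : the star's fresh start ε-reaches both the body's start and the fresh accept: |ε-closure| = 2 + 1 = 3
  1(0*0)? ∪ (01)* : |ε-closure| = 1 (new start) + (1 + 3) + 1 (new accept, since some branch ε-reaches its own accept) = 6
  0 ∪ 1 : |ε-closure| = 1 + 1 + 1 = 3 (the new accept is not ε-reachable since no branch accepts ε)
  (0 ∪ 1)? : new start has ε-edges to the inner start and to the new accept, so |ε-closure| = 2 + 3 = 5
  (1(0*0)? ∪ (01)*)0(0 ∪ 1)? : the left operand accepts ε, so the closure extends into the next operand (the shared merged state is already counted); |ε-closure| = 6 + (1−1) = 6

6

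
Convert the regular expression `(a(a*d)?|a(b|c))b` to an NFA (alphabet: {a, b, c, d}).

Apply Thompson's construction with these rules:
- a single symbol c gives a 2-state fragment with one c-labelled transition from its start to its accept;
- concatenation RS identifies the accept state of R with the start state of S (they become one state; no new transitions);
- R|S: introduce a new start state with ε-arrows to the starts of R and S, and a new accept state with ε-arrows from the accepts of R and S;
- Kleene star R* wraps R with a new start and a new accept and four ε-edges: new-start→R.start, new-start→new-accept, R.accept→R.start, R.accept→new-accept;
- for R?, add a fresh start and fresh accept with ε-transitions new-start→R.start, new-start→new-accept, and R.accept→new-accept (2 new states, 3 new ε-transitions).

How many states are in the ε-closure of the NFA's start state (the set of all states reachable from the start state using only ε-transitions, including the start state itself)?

Work bottom-up. For each fragment F, track |ε-closure(F.start)| and whether F's accept lies in that closure (i.e. whether F accepts ε). A single-symbol fragment has closure size 1 and does not accept ε.
  a* — new start has ε-edges to the inner start and to the new accept, so C = 2 + 1 = 3
  a*d — the left operand accepts ε, so the closure extends into the next operand (the shared merged state is already counted); C = 3 + (1−1) = 3
  (a*d)? — C = 1 (new start) + 3 (body) + 1 (new accept, via ε) = 5
  a(a*d)? — C equals the left operand's closure size = 1 (its accept is not ε-reachable, so the closure stops there)
  b|c — C = 1 + 1 + 1 = 3 (the new accept is not ε-reachable since no branch accepts ε)
  a(b|c) — same as the first factor's closure: C = 1
  a(a*d)?|a(b|c) — C = 1 + 1 + 1 = 3 (the new accept is not ε-reachable since no branch accepts ε)
  (a(a*d)?|a(b|c))b — same as the first factor's closure: C = 3

3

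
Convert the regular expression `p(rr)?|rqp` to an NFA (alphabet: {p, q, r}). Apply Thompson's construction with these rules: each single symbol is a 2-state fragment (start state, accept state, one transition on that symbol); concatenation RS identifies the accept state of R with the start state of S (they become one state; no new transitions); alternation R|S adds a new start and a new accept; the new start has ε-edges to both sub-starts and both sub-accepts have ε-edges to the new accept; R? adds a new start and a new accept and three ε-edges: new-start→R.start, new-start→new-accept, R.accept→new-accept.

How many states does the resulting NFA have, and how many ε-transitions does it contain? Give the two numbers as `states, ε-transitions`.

12, 7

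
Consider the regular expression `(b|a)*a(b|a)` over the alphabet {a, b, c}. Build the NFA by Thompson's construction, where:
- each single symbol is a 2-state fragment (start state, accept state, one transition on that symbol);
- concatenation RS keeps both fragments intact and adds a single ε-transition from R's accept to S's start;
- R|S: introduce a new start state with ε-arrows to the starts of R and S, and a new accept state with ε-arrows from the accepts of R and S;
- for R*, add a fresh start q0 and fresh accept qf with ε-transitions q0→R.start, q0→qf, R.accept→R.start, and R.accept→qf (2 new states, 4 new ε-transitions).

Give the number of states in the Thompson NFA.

16

Per subexpression:
Each of the 5 symbol leaves contributes a 2-state fragment.
  b|a → 6 states
  (b|a)* → 8 states
  b|a → 6 states
  (b|a)*a(b|a) → 16 states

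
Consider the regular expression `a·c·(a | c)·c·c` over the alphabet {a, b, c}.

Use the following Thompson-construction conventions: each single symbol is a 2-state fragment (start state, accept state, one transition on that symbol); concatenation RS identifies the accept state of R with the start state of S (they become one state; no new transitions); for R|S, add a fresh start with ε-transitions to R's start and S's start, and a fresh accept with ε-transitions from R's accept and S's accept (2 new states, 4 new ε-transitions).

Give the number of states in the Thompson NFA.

10

Bottom-up over the parse tree:
Each of the 6 symbol leaves contributes a 2-state fragment.
  a | c : 6 states
  a·c·(a | c)·c·c : 10 states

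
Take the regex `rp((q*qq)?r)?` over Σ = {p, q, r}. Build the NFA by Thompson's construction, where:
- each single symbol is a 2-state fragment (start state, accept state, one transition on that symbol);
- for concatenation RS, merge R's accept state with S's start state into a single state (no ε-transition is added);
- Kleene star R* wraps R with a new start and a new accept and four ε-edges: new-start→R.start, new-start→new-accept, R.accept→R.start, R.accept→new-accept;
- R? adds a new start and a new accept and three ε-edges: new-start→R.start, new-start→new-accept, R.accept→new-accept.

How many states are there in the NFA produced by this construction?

13

Recursing over subexpressions:
Each of the 6 symbol leaves contributes a 2-state fragment.
  q* → 4 states
  q*qq → 6 states
  (q*qq)? → 8 states
  (q*qq)?r → 9 states
  ((q*qq)?r)? → 11 states
  rp((q*qq)?r)? → 13 states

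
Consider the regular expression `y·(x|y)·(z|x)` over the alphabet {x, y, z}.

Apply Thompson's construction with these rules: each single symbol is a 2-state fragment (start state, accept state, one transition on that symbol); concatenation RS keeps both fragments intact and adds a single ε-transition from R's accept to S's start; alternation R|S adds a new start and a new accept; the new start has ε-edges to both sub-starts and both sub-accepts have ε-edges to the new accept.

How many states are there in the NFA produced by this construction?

Bottom-up over the parse tree:
Each of the 5 symbol leaves contributes a 2-state fragment.
  x|y → 6 states
  z|x → 6 states
  y·(x|y)·(z|x) → 14 states

14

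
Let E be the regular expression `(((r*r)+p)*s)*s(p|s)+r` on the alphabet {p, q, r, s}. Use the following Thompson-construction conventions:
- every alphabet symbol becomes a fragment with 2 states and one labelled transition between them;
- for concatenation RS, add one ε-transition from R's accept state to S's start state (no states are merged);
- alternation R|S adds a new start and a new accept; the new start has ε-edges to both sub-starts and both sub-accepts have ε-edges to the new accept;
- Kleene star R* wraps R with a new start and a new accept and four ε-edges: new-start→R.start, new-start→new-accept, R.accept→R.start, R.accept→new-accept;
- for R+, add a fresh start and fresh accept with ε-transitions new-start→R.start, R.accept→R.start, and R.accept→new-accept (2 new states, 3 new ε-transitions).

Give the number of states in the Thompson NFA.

By structural recursion:
Each of the 8 symbol leaves contributes a 2-state fragment.
  r* — 4 states
  r*r — 6 states
  (r*r)+ — 8 states
  (r*r)+p — 10 states
  ((r*r)+p)* — 12 states
  ((r*r)+p)*s — 14 states
  (((r*r)+p)*s)* — 16 states
  p|s — 6 states
  (p|s)+ — 8 states
  (((r*r)+p)*s)*s(p|s)+r — 28 states

28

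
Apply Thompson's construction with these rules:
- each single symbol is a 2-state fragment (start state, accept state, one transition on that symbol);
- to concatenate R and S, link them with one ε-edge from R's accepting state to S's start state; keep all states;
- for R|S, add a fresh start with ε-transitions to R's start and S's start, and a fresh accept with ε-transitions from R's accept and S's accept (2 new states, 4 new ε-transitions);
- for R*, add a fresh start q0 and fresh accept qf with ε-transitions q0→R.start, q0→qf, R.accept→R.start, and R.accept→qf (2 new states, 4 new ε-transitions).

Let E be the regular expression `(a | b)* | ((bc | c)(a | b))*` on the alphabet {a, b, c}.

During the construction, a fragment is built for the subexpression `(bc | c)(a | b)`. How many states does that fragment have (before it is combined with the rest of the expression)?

14

Fragment for `(bc | c)(a | b)`:
Each of the 5 symbol leaves contributes a 2-state fragment.
  bc = 4 states
  bc | c = 8 states
  a | b = 6 states
  (bc | c)(a | b) = 14 states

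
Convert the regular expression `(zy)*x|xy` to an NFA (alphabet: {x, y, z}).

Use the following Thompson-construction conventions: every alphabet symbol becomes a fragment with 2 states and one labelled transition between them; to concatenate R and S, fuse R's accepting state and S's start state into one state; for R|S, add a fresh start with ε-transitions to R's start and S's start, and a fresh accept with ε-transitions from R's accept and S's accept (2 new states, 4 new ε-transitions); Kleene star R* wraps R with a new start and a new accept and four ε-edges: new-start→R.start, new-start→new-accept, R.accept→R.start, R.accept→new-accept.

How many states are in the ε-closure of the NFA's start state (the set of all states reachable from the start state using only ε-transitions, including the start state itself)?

5

Compute the ε-closure size of each fragment's start state recursively; a symbol fragment's start has no outgoing ε-edge, so its closure is just itself (size 1).
  zy — C equals the left operand's closure size = 1 (its accept is not ε-reachable, so the closure stops there)
  (zy)* — C = 1 (new start) + 1 (body) + 1 (new accept) = 3
  (zy)*x — C = 3 + (1−1) = 3 (closure spills across the concat boundary because the left factor accepts ε)
  xy — same as the first factor's closure: C = 1
  (zy)*x|xy — new start ε-reaches every alternative's start; none of them accept ε, so the new accept is not reached: C = 1 + 3 + 1 = 5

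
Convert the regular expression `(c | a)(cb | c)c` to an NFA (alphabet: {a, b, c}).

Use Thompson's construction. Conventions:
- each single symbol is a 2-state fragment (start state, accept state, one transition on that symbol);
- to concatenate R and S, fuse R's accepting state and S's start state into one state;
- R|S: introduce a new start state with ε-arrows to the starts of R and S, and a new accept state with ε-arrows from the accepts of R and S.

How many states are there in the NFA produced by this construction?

By structural recursion:
Each of the 6 symbol leaves contributes a 2-state fragment.
  c | a — 6 states
  cb — 3 states
  cb | c — 7 states
  (c | a)(cb | c)c — 13 states

13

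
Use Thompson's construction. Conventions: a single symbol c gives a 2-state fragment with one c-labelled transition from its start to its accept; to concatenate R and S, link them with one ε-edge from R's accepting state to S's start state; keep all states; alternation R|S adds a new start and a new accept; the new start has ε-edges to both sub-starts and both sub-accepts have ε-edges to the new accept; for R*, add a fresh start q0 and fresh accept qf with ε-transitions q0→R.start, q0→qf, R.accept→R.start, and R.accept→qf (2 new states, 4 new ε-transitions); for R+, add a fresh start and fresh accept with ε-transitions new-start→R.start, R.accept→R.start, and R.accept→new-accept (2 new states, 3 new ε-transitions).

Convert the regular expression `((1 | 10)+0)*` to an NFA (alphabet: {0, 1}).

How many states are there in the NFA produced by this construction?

14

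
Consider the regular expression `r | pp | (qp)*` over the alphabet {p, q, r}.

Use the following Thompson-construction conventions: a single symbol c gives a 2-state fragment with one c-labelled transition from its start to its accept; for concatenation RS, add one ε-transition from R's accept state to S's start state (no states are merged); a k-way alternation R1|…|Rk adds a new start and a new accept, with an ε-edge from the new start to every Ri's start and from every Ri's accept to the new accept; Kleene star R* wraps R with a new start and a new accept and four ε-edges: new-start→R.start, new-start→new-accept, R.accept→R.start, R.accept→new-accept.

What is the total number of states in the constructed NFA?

Per subexpression:
Each of the 5 symbol leaves contributes a 2-state fragment.
  pp — 4 states
  qp — 4 states
  (qp)* — 6 states
  r | pp | (qp)* — 14 states

14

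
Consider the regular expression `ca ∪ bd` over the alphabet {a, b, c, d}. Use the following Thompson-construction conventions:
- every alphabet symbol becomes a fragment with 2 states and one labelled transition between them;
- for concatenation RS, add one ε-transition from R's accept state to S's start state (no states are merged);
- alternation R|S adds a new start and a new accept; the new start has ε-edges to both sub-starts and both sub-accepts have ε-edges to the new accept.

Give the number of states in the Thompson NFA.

10

By structural recursion:
Each of the 4 symbol leaves contributes a 2-state fragment.
  ca → 4 states
  bd → 4 states
  ca ∪ bd → 10 states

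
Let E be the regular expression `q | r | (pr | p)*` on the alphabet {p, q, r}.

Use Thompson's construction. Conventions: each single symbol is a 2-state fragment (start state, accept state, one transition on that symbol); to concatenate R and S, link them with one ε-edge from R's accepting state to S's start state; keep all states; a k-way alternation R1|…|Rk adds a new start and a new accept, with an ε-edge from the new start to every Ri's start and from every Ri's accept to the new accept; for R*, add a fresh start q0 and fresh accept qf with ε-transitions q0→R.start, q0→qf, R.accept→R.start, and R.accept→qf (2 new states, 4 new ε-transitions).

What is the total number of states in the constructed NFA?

16

Building bottom-up:
Each of the 5 symbol leaves contributes a 2-state fragment.
  pr = 4 states
  pr | p = 8 states
  (pr | p)* = 10 states
  q | r | (pr | p)* = 16 states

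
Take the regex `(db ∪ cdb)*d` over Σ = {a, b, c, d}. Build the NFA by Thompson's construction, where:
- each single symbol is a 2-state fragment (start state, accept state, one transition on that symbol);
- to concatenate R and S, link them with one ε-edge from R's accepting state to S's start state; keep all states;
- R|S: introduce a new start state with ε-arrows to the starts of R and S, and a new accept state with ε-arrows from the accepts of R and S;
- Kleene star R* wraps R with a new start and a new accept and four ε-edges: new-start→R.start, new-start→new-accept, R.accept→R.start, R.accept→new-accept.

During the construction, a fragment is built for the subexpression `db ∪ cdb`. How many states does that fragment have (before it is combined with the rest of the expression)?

12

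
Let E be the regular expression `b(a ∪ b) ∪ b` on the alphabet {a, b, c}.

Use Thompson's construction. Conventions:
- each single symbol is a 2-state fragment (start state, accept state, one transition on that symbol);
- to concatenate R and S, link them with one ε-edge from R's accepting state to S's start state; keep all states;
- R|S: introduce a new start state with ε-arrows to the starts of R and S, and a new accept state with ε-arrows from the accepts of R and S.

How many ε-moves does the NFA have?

Recursing over subexpressions:
Each of the 4 symbol leaves contributes 0 ε-transitions.
  a ∪ b : 4 ε-transitions
  b(a ∪ b) : 5 ε-transitions
  b(a ∪ b) ∪ b : 9 ε-transitions

9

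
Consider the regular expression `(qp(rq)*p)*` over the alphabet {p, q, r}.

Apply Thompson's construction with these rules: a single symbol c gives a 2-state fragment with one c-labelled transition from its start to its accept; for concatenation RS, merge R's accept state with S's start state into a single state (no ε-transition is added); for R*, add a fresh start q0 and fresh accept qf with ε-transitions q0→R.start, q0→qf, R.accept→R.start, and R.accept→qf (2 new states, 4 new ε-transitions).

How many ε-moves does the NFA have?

8

Building bottom-up:
Each of the 5 symbol leaves contributes 0 ε-transitions.
  rq = 0 ε-transitions
  (rq)* = 4 ε-transitions
  qp(rq)*p = 4 ε-transitions
  (qp(rq)*p)* = 8 ε-transitions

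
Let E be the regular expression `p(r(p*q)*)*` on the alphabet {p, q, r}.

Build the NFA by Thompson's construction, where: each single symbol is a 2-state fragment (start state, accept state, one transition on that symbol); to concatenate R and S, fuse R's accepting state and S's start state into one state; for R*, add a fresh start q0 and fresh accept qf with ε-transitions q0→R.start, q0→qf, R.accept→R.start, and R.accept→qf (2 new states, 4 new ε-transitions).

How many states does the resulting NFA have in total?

Per subexpression:
Each of the 4 symbol leaves contributes a 2-state fragment.
  p* = 4 states
  p*q = 5 states
  (p*q)* = 7 states
  r(p*q)* = 8 states
  (r(p*q)*)* = 10 states
  p(r(p*q)*)* = 11 states

11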